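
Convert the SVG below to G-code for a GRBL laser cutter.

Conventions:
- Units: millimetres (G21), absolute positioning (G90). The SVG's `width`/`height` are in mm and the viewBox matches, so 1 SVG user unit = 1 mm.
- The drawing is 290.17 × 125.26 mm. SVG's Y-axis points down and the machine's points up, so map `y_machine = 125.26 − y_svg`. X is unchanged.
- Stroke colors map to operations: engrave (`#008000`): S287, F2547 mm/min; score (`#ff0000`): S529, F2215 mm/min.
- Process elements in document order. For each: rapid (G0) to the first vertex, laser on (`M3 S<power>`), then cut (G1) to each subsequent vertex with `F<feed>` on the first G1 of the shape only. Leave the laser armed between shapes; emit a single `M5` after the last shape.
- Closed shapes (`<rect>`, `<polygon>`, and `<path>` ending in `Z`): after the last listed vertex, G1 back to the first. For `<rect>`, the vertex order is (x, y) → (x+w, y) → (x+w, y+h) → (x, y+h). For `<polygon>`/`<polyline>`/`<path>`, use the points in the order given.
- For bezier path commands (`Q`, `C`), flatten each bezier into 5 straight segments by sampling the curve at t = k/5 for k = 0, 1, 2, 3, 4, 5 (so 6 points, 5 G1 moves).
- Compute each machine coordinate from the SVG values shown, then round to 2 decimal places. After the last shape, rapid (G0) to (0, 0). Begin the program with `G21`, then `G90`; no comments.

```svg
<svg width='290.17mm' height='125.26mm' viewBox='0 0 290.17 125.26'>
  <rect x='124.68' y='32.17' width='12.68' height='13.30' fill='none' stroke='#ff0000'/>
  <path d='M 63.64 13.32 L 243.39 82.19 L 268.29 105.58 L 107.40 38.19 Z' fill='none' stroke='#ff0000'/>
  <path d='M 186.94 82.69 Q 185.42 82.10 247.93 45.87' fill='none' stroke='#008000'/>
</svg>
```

1 u = 1 mm; y_m = 125.26 − y.

[1] `<rect>` rectangle, #ff0000→score S529 F2215: (124.68,93.09) → (137.36,93.09) → (137.36,79.79) → (124.68,79.79) → (124.68,93.09) (closed)

[2] `<path>` closed polygon, #ff0000→score S529 F2215: (63.64,111.94) → (243.39,43.07) → (268.29,19.68) → (107.40,87.07) → (63.64,111.94) (closed)

[3] `<path>` quadratic bezier, #008000→engrave S287 F2547: (186.94,42.57) → (188.89,44.23) → (195.97,48.74) → (208.17,56.11) → (225.49,66.32) → (247.93,79.39)

G21
G90
G0 X124.68 Y93.09
M3 S529
G1 X137.36 Y93.09 F2215
G1 X137.36 Y79.79
G1 X124.68 Y79.79
G1 X124.68 Y93.09
G0 X63.64 Y111.94
M3 S529
G1 X243.39 Y43.07 F2215
G1 X268.29 Y19.68
G1 X107.40 Y87.07
G1 X63.64 Y111.94
G0 X186.94 Y42.57
M3 S287
G1 X188.89 Y44.23 F2547
G1 X195.97 Y48.74
G1 X208.17 Y56.11
G1 X225.49 Y66.32
G1 X247.93 Y79.39
M5
G0 X0.00 Y0.00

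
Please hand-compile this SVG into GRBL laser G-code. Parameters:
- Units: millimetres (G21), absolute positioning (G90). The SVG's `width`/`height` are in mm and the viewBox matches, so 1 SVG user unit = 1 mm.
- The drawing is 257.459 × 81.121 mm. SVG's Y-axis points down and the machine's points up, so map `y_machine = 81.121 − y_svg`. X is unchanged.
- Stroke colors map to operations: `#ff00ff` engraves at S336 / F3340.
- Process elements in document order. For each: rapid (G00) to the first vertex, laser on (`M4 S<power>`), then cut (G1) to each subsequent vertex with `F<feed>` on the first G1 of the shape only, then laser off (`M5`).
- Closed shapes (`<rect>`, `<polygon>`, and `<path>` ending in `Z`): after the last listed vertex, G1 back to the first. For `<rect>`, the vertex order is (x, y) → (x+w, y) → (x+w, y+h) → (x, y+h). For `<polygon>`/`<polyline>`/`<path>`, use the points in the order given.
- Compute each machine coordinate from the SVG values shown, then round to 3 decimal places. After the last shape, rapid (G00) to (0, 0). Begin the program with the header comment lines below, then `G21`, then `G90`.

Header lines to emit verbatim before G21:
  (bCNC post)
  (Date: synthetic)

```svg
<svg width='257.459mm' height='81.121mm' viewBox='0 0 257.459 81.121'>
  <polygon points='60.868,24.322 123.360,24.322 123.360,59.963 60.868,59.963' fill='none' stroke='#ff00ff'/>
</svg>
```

(bCNC post)
(Date: synthetic)
G21
G90
G00 X60.868 Y56.799
M4 S336
G1 X123.360 Y56.799 F3340
G1 X123.360 Y21.158
G1 X60.868 Y21.158
G1 X60.868 Y56.799
M5
G00 X0.000 Y0.000

viewBox `0 0 257.459 81.121` with mm width/height → 1 unit = 1 mm. Flip: y_m = 81.121 − y_svg.

**Shape 1** — `<polygon>` rectangle, stroke `#ff00ff` → engrave (S336, F3340). Machine vertices: (60.868,56.799) → (123.360,56.799) → (123.360,21.158) → (60.868,21.158) → (60.868,56.799). Closed: final G1 returns to the first vertex.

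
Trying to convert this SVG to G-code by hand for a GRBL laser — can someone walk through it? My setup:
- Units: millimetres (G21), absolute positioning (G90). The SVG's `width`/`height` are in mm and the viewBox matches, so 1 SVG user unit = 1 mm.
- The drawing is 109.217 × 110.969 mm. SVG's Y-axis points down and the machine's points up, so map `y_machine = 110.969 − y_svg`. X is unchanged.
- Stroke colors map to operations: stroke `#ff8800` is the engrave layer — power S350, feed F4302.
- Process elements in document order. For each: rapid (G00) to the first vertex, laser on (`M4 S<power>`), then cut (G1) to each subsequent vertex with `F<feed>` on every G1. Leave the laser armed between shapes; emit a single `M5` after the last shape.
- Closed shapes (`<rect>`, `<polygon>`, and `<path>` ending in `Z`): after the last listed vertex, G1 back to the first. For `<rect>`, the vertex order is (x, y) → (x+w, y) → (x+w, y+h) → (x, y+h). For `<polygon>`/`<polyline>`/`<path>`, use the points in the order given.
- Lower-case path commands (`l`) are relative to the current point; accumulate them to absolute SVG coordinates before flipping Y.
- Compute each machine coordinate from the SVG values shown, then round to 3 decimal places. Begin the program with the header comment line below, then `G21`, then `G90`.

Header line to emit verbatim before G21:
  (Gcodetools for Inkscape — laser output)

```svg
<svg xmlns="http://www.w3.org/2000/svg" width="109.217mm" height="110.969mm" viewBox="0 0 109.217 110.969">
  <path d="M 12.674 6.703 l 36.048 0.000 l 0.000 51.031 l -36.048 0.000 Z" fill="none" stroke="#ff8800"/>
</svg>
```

1 u = 1 mm; y_m = 110.969 − y.

[1] `<path>` rectangle, #ff8800→engrave S350 F4302: (12.674,104.266) → (48.722,104.266) → (48.722,53.235) → (12.674,53.235) → (12.674,104.266) (closed)

(Gcodetools for Inkscape — laser output)
G21
G90
G00 X12.674 Y104.266
M4 S350
G1 X48.722 Y104.266 F4302
G1 X48.722 Y53.235 F4302
G1 X12.674 Y53.235 F4302
G1 X12.674 Y104.266 F4302
M5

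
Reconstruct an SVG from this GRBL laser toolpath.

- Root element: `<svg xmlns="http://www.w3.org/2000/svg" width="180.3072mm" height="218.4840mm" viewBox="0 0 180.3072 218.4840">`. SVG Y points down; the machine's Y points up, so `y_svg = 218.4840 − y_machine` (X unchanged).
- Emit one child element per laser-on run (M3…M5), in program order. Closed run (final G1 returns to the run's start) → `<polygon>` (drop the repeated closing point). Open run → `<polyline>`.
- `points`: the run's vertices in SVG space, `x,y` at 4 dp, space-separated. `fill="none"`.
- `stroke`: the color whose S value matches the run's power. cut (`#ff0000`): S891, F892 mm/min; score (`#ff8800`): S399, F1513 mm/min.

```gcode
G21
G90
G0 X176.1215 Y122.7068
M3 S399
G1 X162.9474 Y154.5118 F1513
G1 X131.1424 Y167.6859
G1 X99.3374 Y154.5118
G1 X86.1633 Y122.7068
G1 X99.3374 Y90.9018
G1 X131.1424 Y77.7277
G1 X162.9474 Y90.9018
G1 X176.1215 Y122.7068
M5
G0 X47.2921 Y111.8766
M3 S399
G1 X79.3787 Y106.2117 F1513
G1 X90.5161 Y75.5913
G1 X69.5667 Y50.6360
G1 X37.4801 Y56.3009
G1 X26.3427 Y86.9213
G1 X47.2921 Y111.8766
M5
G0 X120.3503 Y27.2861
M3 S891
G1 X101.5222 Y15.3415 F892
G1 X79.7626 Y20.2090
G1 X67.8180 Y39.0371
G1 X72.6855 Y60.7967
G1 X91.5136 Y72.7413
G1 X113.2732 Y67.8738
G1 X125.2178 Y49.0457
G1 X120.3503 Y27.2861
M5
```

y_svg = 218.4840 − y_m.

[1] S399→`#ff8800` (score); closed run; points: 176.1215,95.7772 162.9474,63.9722 131.1424,50.7981 99.3374,63.9722 86.1633,95.7772 99.3374,127.5822 131.1424,140.7563 162.9474,127.5822

[2] S399→`#ff8800` (score); closed run; points: 47.2921,106.6074 79.3787,112.2723 90.5161,142.8927 69.5667,167.8480 37.4801,162.1831 26.3427,131.5627

[3] S891→`#ff0000` (cut); closed run; points: 120.3503,191.1979 101.5222,203.1425 79.7626,198.2750 67.8180,179.4469 72.6855,157.6873 91.5136,145.7427 113.2732,150.6102 125.2178,169.4383

<svg xmlns="http://www.w3.org/2000/svg" width="180.3072mm" height="218.4840mm" viewBox="0 0 180.3072 218.4840">
  <polygon points="176.1215,95.7772 162.9474,63.9722 131.1424,50.7981 99.3374,63.9722 86.1633,95.7772 99.3374,127.5822 131.1424,140.7563 162.9474,127.5822" fill="none" stroke="#ff8800"/>
  <polygon points="47.2921,106.6074 79.3787,112.2723 90.5161,142.8927 69.5667,167.8480 37.4801,162.1831 26.3427,131.5627" fill="none" stroke="#ff8800"/>
  <polygon points="120.3503,191.1979 101.5222,203.1425 79.7626,198.2750 67.8180,179.4469 72.6855,157.6873 91.5136,145.7427 113.2732,150.6102 125.2178,169.4383" fill="none" stroke="#ff0000"/>
</svg>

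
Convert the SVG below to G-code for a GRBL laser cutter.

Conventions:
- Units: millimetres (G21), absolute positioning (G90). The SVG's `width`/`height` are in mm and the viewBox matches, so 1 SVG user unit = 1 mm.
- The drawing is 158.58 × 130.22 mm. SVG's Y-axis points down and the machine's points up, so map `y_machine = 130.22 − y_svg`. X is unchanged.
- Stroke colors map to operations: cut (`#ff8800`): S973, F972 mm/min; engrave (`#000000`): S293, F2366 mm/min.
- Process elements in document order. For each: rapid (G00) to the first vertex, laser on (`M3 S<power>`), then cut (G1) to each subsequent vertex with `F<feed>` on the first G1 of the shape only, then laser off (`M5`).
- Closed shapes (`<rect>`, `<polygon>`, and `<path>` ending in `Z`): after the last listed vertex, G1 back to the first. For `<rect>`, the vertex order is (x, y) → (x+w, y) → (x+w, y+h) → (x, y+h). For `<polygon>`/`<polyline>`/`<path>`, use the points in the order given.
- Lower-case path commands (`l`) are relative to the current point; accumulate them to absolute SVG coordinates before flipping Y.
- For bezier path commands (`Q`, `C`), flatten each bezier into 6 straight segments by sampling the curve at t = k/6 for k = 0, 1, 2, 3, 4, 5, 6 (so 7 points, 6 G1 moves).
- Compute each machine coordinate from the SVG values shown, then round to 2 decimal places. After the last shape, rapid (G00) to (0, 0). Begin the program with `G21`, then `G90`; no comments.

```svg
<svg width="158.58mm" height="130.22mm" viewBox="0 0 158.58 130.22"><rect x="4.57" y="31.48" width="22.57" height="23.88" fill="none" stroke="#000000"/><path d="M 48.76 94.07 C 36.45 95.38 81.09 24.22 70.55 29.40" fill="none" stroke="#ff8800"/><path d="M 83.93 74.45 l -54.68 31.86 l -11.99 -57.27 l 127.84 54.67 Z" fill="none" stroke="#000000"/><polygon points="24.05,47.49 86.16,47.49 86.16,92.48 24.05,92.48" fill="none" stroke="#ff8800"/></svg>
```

G21
G90
G00 X4.57 Y98.74
M3 S293
G1 X27.14 Y98.74 F2366
G1 X27.14 Y74.86
G1 X4.57 Y74.86
G1 X4.57 Y98.74
M5
G00 X48.76 Y36.15
M3 S973
G1 X46.83 Y40.85 F972
G1 X51.28 Y53.49
G1 X58.99 Y69.94
G1 X66.85 Y86.06
G1 X71.74 Y97.74
G1 X70.55 Y100.82
M5
G00 X83.93 Y55.77
M3 S293
G1 X29.25 Y23.91 F2366
G1 X17.26 Y81.18
G1 X145.10 Y26.51
G1 X83.93 Y55.77
M5
G00 X24.05 Y82.73
M3 S973
G1 X86.16 Y82.73 F972
G1 X86.16 Y37.74
G1 X24.05 Y37.74
G1 X24.05 Y82.73
M5
G00 X0.00 Y0.00

Since the viewBox matches the mm dimensions, user units are millimetres directly. The only transform is the Y-flip y_m = 130.22 − y_svg.

Shape 1 is a rectangle drawn with `<rect>`. Its stroke #000000 means engrave at S293, F2366. After flipping Y the toolpath is (4.57,98.74) → (27.14,98.74) → (27.14,74.86) → (4.57,74.86) → (4.57,98.74), returning to the start.

Shape 2 is a cubic bezier drawn with `<path>`. Its stroke #ff8800 means cut at S973, F972. After flipping Y the toolpath is (48.76,36.15) → (46.83,40.85) → (51.28,53.49) → (58.99,69.94) → (66.85,86.06) → (71.74,97.74) → (70.55,100.82).

Shape 3 is a closed polygon drawn with `<path>`. Its stroke #000000 means engrave at S293, F2366. After flipping Y the toolpath is (83.93,55.77) → (29.25,23.91) → (17.26,81.18) → (145.10,26.51) → (83.93,55.77), returning to the start.

Shape 4 is a rectangle drawn with `<polygon>`. Its stroke #ff8800 means cut at S973, F972. After flipping Y the toolpath is (24.05,82.73) → (86.16,82.73) → (86.16,37.74) → (24.05,37.74) → (24.05,82.73), returning to the start.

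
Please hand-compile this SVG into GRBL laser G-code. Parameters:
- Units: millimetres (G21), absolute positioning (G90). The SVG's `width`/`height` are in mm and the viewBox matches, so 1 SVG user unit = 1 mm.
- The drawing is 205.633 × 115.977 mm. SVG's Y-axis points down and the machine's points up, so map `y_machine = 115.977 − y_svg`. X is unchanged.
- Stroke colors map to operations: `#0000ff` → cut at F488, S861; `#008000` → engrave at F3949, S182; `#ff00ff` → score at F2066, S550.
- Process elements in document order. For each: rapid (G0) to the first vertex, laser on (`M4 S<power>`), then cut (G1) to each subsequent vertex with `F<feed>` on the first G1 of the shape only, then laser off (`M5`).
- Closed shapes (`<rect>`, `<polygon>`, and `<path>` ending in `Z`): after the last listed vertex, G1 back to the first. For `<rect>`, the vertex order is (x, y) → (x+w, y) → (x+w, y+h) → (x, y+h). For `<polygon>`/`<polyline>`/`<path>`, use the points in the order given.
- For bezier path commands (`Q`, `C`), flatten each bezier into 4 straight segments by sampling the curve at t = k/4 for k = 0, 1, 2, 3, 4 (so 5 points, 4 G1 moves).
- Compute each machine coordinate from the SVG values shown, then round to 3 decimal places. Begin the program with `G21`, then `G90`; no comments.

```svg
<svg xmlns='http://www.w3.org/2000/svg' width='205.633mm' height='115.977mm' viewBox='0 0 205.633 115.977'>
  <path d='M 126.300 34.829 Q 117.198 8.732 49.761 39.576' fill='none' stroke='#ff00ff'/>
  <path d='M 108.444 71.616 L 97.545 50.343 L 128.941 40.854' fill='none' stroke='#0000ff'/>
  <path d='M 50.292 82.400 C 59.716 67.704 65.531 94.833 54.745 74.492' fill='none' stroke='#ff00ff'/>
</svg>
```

1 u = 1 mm; y_m = 115.977 − y.

[1] `<path>` quadratic bezier, #ff00ff→score S550 F2066: (126.300,81.148) → (118.103,90.638) → (102.614,93.010) → (79.834,88.264) → (49.761,76.401)

[2] `<path>` open polyline, #0000ff→cut S861 F488: (108.444,44.361) → (97.545,65.634) → (128.941,75.123)

[3] `<path>` cubic bezier, #ff00ff→score S550 F2066: (50.292,33.577) → (56.480,38.152) → (60.097,35.414) → (59.925,33.735) → (54.745,41.485)

G21
G90
G0 X126.300 Y81.148
M4 S550
G1 X118.103 Y90.638 F2066
G1 X102.614 Y93.010
G1 X79.834 Y88.264
G1 X49.761 Y76.401
M5
G0 X108.444 Y44.361
M4 S861
G1 X97.545 Y65.634 F488
G1 X128.941 Y75.123
M5
G0 X50.292 Y33.577
M4 S550
G1 X56.480 Y38.152 F2066
G1 X60.097 Y35.414
G1 X59.925 Y33.735
G1 X54.745 Y41.485
M5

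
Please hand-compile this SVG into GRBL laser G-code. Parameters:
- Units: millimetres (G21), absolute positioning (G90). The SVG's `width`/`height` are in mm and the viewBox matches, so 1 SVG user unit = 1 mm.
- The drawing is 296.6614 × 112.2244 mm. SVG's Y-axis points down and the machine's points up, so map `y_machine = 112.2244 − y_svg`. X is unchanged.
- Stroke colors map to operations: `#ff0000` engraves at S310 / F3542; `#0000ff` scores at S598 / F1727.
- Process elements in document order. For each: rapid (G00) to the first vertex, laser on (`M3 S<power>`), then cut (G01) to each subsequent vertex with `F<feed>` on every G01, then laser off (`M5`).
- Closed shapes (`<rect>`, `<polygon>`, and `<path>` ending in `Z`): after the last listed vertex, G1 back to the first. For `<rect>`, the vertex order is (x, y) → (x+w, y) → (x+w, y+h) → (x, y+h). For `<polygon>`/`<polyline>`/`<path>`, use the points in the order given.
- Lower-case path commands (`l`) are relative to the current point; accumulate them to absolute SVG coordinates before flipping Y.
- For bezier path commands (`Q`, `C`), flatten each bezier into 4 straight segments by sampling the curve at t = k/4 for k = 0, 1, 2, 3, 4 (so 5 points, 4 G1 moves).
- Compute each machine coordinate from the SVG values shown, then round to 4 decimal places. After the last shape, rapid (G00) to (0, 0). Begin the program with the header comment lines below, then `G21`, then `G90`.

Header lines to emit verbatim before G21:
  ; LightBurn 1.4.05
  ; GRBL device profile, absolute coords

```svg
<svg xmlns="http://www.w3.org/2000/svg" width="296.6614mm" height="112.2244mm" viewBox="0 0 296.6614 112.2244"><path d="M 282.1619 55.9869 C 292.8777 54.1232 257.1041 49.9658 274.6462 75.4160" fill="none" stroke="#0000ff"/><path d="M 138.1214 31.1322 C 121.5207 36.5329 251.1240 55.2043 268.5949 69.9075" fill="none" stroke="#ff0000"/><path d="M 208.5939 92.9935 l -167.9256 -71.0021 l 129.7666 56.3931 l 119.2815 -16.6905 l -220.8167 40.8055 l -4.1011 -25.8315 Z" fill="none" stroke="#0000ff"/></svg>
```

viewBox `0 0 296.6614 112.2244` with mm width/height → 1 unit = 1 mm. Flip: y_m = 112.2244 − y_svg.

**Shape 1** — `<path>` cubic bezier, stroke `#0000ff` → score (S598, F1727). Control points (SVG): P0=(282.1619,55.9869), P1=(292.8777,54.1232), P2=(257.1041,49.9658), P3=(274.6462,75.4160); sampled at t=k/4. Machine vertices: (282.1619,56.2375) → (283.0414,57.5669) → (275.8442,56.7657) → (269.9269,50.8431) → (274.6462,36.8084). Open path.

**Shape 2** — `<path>` cubic bezier, stroke `#ff0000` → engrave (S310, F3542). Control points (SVG): P0=(138.1214,31.1322), P1=(121.5207,36.5329), P2=(251.1240,55.2043), P3=(268.5949,69.9075); sampled at t=k/4. Machine vertices: (138.1214,81.0922) → (149.0476,74.8228) → (190.5813,65.1930) → (238.5034,53.8190) → (268.5949,42.3169). Open path.

**Shape 3** — `<path>` closed polygon, stroke `#0000ff` → score (S598, F1727). Machine vertices: (208.5939,19.2309) → (40.6683,90.2330) → (170.4349,33.8399) → (289.7164,50.5304) → (68.8997,9.7249) → (64.7986,35.5564) → (208.5939,19.2309). Closed: final G1 returns to the first vertex.

; LightBurn 1.4.05
; GRBL device profile, absolute coords
G21
G90
G00 X282.1619 Y56.2375
M3 S598
G01 X283.0414 Y57.5669 F1727
G01 X275.8442 Y56.7657 F1727
G01 X269.9269 Y50.8431 F1727
G01 X274.6462 Y36.8084 F1727
M5
G00 X138.1214 Y81.0922
M3 S310
G01 X149.0476 Y74.8228 F3542
G01 X190.5813 Y65.1930 F3542
G01 X238.5034 Y53.8190 F3542
G01 X268.5949 Y42.3169 F3542
M5
G00 X208.5939 Y19.2309
M3 S598
G01 X40.6683 Y90.2330 F1727
G01 X170.4349 Y33.8399 F1727
G01 X289.7164 Y50.5304 F1727
G01 X68.8997 Y9.7249 F1727
G01 X64.7986 Y35.5564 F1727
G01 X208.5939 Y19.2309 F1727
M5
G00 X0.0000 Y0.0000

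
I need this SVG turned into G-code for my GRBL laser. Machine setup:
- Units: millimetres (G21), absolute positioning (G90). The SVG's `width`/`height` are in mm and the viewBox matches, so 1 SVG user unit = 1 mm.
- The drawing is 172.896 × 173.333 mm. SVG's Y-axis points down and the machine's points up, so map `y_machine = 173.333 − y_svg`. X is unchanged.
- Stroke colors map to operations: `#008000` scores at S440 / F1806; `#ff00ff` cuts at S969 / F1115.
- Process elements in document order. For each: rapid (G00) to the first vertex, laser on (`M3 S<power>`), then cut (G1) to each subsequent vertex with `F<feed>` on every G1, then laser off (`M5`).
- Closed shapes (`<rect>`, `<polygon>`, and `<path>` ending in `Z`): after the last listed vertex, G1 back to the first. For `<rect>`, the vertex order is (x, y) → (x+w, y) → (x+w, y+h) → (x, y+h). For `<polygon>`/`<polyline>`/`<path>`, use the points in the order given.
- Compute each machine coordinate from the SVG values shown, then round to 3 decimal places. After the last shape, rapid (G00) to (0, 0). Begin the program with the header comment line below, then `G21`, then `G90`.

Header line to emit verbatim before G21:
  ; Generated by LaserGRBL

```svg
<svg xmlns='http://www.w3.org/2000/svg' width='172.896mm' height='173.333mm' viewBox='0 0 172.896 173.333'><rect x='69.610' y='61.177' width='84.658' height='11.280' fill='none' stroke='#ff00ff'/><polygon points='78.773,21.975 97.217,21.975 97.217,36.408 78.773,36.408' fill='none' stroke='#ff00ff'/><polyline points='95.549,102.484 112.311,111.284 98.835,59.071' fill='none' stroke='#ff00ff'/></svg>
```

; Generated by LaserGRBL
G21
G90
G00 X69.610 Y112.156
M3 S969
G1 X154.268 Y112.156 F1115
G1 X154.268 Y100.876 F1115
G1 X69.610 Y100.876 F1115
G1 X69.610 Y112.156 F1115
M5
G00 X78.773 Y151.358
M3 S969
G1 X97.217 Y151.358 F1115
G1 X97.217 Y136.925 F1115
G1 X78.773 Y136.925 F1115
G1 X78.773 Y151.358 F1115
M5
G00 X95.549 Y70.849
M3 S969
G1 X112.311 Y62.049 F1115
G1 X98.835 Y114.262 F1115
M5
G00 X0.000 Y0.000

1 u = 1 mm; y_m = 173.333 − y.

[1] `<rect>` rectangle, #ff00ff→cut S969 F1115: (69.610,112.156) → (154.268,112.156) → (154.268,100.876) → (69.610,100.876) → (69.610,112.156) (closed)

[2] `<polygon>` rectangle, #ff00ff→cut S969 F1115: (78.773,151.358) → (97.217,151.358) → (97.217,136.925) → (78.773,136.925) → (78.773,151.358) (closed)

[3] `<polyline>` open polyline, #ff00ff→cut S969 F1115: (95.549,70.849) → (112.311,62.049) → (98.835,114.262)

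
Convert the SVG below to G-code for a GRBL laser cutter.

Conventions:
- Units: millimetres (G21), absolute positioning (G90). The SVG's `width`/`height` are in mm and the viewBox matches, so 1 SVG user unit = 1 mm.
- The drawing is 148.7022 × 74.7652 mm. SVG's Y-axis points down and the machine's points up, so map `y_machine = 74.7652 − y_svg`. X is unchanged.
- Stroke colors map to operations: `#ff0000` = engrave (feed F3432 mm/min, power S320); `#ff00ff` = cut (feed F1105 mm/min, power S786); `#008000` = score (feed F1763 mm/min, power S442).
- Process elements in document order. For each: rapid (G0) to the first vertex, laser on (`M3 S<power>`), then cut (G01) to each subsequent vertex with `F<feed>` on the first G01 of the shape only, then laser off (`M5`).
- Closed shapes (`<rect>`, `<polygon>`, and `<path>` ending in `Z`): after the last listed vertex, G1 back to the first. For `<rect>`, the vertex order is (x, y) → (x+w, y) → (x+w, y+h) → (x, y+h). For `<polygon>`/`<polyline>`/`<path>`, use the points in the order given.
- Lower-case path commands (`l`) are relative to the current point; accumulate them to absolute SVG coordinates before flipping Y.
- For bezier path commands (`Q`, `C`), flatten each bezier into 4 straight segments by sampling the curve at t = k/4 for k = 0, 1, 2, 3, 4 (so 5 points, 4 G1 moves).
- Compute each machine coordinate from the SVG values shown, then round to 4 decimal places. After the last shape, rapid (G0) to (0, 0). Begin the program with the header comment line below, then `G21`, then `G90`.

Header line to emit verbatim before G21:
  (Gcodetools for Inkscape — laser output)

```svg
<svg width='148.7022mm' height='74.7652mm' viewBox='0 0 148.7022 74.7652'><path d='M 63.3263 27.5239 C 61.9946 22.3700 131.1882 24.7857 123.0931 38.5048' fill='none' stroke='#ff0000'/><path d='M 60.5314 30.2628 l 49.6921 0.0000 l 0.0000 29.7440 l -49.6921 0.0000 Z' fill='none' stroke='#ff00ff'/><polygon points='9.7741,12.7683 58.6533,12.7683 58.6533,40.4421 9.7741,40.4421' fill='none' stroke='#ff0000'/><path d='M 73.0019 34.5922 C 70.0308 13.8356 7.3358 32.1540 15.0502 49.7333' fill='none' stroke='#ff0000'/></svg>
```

(Gcodetools for Inkscape — laser output)
G21
G90
G0 X63.3263 Y47.2413
M3 S320
G01 X73.2414 Y49.6291 F3432
G01 X95.7460 Y48.8282
G01 X116.9824 Y44.4887
G01 X123.0931 Y36.2604
M5
G0 X60.5314 Y44.5024
M3 S786
G01 X110.2235 Y44.5024 F1105
G01 X110.2235 Y14.7584
G01 X60.5314 Y14.7584
G01 X60.5314 Y44.5024
M5
G0 X9.7741 Y61.9969
M3 S320
G01 X58.6533 Y61.9969 F3432
G01 X58.6533 Y34.3231
G01 X9.7741 Y34.3231
G01 X9.7741 Y61.9969
M5
G0 X73.0019 Y40.1730
M3 S320
G01 X61.6087 Y49.0360 F3432
G01 X40.0190 Y46.9784
G01 X20.4328 Y37.7329
G01 X15.0502 Y25.0319
M5
G0 X0.0000 Y0.0000

Since the viewBox matches the mm dimensions, user units are millimetres directly. The only transform is the Y-flip y_m = 74.7652 − y_svg.

Shape 1 is a cubic bezier drawn with `<path>`. Its stroke #ff0000 means engrave at S320, F3432. After flipping Y the toolpath is (63.3263,47.2413) → (73.2414,49.6291) → (95.7460,48.8282) → (116.9824,44.4887) → (123.0931,36.2604).

Shape 2 is a rectangle drawn with `<path>`. Its stroke #ff00ff means cut at S786, F1105. After flipping Y the toolpath is (60.5314,44.5024) → (110.2235,44.5024) → (110.2235,14.7584) → (60.5314,14.7584) → (60.5314,44.5024), returning to the start.

Shape 3 is a rectangle drawn with `<polygon>`. Its stroke #ff0000 means engrave at S320, F3432. After flipping Y the toolpath is (9.7741,61.9969) → (58.6533,61.9969) → (58.6533,34.3231) → (9.7741,34.3231) → (9.7741,61.9969), returning to the start.

Shape 4 is a cubic bezier drawn with `<path>`. Its stroke #ff0000 means engrave at S320, F3432. After flipping Y the toolpath is (73.0019,40.1730) → (61.6087,49.0360) → (40.0190,46.9784) → (20.4328,37.7329) → (15.0502,25.0319).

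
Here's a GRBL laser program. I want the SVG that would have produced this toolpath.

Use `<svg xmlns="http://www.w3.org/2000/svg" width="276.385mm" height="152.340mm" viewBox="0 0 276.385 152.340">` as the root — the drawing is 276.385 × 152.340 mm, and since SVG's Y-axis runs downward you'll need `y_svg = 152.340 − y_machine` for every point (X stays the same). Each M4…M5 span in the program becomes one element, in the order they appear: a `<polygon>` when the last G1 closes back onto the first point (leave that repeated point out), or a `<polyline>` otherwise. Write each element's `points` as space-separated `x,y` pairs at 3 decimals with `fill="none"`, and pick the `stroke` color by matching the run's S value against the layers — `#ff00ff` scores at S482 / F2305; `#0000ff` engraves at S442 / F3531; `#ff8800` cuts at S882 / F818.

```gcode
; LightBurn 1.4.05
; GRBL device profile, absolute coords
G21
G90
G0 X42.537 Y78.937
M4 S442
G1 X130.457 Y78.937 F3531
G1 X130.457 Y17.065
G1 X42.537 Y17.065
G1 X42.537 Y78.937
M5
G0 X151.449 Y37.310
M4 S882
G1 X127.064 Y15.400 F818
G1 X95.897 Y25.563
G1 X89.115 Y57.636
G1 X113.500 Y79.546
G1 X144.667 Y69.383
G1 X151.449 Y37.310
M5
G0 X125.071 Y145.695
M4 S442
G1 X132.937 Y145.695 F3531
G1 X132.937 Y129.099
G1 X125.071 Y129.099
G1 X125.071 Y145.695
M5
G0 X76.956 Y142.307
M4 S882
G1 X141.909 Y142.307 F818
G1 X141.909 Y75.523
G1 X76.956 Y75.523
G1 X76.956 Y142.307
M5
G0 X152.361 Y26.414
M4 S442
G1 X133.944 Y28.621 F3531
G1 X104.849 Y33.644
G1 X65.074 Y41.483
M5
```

Each laser-on run becomes one SVG element. Flip Y back into SVG space with y_svg = 152.340 − y_machine.

Run 1: the run's S442 means `#0000ff` (engrave). The run returns to its start, so emit a `<polygon>` with points (Y-flipped): 42.537,73.403 130.457,73.403 130.457,135.275 42.537,135.275.

Run 2: power S882 maps to stroke `#ff8800` (cut). The run returns to its start, so emit a `<polygon>` with points (Y-flipped): 151.449,115.030 127.064,136.940 95.897,126.777 89.115,94.704 113.500,72.794 144.667,82.957.

Run 3: power S442 maps to stroke `#0000ff` (engrave). The run returns to its start, so emit a `<polygon>` with points (Y-flipped): 125.071,6.645 132.937,6.645 132.937,23.241 125.071,23.241.

Run 4: the run's S882 means `#ff8800` (cut). The run returns to its start, so emit a `<polygon>` with points (Y-flipped): 76.956,10.033 141.909,10.033 141.909,76.817 76.956,76.817.

Run 5: the run's S442 means `#0000ff` (engrave). The run is open, so emit a `<polyline>` with points (Y-flipped): 152.361,125.926 133.944,123.719 104.849,118.696 65.074,110.857.

<svg xmlns="http://www.w3.org/2000/svg" width="276.385mm" height="152.340mm" viewBox="0 0 276.385 152.340">
  <polygon points="42.537,73.403 130.457,73.403 130.457,135.275 42.537,135.275" fill="none" stroke="#0000ff"/>
  <polygon points="151.449,115.030 127.064,136.940 95.897,126.777 89.115,94.704 113.500,72.794 144.667,82.957" fill="none" stroke="#ff8800"/>
  <polygon points="125.071,6.645 132.937,6.645 132.937,23.241 125.071,23.241" fill="none" stroke="#0000ff"/>
  <polygon points="76.956,10.033 141.909,10.033 141.909,76.817 76.956,76.817" fill="none" stroke="#ff8800"/>
  <polyline points="152.361,125.926 133.944,123.719 104.849,118.696 65.074,110.857" fill="none" stroke="#0000ff"/>
</svg>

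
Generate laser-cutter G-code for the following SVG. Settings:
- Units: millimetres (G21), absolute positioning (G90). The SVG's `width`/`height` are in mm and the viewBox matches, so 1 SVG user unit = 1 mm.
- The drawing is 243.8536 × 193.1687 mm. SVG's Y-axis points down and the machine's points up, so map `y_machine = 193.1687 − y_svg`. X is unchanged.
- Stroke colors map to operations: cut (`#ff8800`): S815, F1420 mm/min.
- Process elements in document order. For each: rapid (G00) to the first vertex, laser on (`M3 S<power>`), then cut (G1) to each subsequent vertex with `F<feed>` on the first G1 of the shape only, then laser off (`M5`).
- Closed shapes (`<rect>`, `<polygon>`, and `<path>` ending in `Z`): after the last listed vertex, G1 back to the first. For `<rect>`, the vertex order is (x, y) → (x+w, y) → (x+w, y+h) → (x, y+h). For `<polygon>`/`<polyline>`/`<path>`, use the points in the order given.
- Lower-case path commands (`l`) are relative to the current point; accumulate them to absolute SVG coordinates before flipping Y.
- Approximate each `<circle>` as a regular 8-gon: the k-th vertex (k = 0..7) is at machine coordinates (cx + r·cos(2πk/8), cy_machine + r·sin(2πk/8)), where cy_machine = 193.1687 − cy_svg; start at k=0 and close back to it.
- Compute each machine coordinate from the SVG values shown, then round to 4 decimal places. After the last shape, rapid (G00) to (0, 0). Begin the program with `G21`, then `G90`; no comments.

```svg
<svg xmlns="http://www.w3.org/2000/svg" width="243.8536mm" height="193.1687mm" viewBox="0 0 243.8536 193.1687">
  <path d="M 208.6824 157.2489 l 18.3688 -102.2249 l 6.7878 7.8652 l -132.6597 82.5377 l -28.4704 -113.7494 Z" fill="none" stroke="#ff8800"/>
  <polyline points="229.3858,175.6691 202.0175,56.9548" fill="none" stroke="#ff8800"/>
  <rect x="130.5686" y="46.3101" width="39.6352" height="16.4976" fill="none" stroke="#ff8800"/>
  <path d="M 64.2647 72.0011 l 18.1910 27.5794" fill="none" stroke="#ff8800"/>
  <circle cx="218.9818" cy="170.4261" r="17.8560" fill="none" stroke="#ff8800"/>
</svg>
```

1 u = 1 mm; y_m = 193.1687 − y.

[1] `<path>` closed polygon, #ff8800→cut S815 F1420: (208.6824,35.9198) → (227.0512,138.1447) → (233.8390,130.2795) → (101.1793,47.7418) → (72.7089,161.4912) → (208.6824,35.9198) (closed)

[2] `<polyline>` line segment, #ff8800→cut S815 F1420: (229.3858,17.4996) → (202.0175,136.2139)

[3] `<rect>` rectangle, #ff8800→cut S815 F1420: (130.5686,146.8586) → (170.2038,146.8586) → (170.2038,130.3610) → (130.5686,130.3610) → (130.5686,146.8586) (closed)

[4] `<path>` line segment, #ff8800→cut S815 F1420: (64.2647,121.1676) → (82.4557,93.5882)

[5] `<circle>` circle, #ff8800→cut S815 F1420: (236.8378,22.7426) → (231.6079,35.3687) → (218.9818,40.5986) → (206.3557,35.3687) → (201.1258,22.7426) → (206.3557,10.1165) → (218.9818,4.8866) → (231.6079,10.1165) → (236.8378,22.7426) (closed)

G21
G90
G00 X208.6824 Y35.9198
M3 S815
G1 X227.0512 Y138.1447 F1420
G1 X233.8390 Y130.2795
G1 X101.1793 Y47.7418
G1 X72.7089 Y161.4912
G1 X208.6824 Y35.9198
M5
G00 X229.3858 Y17.4996
M3 S815
G1 X202.0175 Y136.2139 F1420
M5
G00 X130.5686 Y146.8586
M3 S815
G1 X170.2038 Y146.8586 F1420
G1 X170.2038 Y130.3610
G1 X130.5686 Y130.3610
G1 X130.5686 Y146.8586
M5
G00 X64.2647 Y121.1676
M3 S815
G1 X82.4557 Y93.5882 F1420
M5
G00 X236.8378 Y22.7426
M3 S815
G1 X231.6079 Y35.3687 F1420
G1 X218.9818 Y40.5986
G1 X206.3557 Y35.3687
G1 X201.1258 Y22.7426
G1 X206.3557 Y10.1165
G1 X218.9818 Y4.8866
G1 X231.6079 Y10.1165
G1 X236.8378 Y22.7426
M5
G00 X0.0000 Y0.0000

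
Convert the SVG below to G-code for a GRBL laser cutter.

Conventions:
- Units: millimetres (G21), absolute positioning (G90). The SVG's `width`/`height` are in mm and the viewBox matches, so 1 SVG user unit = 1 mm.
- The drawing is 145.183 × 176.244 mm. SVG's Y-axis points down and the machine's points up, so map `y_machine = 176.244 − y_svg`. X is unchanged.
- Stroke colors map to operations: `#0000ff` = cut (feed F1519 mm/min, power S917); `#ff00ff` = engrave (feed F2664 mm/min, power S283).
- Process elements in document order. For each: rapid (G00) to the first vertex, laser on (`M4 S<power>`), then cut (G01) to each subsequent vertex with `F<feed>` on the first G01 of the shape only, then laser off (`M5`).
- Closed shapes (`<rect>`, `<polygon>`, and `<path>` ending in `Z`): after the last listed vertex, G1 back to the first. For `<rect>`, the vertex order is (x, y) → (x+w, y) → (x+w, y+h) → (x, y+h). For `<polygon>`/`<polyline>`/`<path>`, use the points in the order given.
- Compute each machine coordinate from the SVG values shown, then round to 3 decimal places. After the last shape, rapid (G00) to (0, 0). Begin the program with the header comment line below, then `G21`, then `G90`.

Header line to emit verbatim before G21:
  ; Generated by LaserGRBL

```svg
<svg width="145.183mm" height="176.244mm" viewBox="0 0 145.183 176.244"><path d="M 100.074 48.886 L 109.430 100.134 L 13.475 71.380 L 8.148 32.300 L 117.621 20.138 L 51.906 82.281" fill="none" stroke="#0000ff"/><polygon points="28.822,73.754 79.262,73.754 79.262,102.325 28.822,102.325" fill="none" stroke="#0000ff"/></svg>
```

; Generated by LaserGRBL
G21
G90
G00 X100.074 Y127.358
M4 S917
G01 X109.430 Y76.110 F1519
G01 X13.475 Y104.864
G01 X8.148 Y143.944
G01 X117.621 Y156.106
G01 X51.906 Y93.963
M5
G00 X28.822 Y102.490
M4 S917
G01 X79.262 Y102.490 F1519
G01 X79.262 Y73.919
G01 X28.822 Y73.919
G01 X28.822 Y102.490
M5
G00 X0.000 Y0.000

viewBox `0 0 145.183 176.244` with mm width/height → 1 unit = 1 mm. Flip: y_m = 176.244 − y_svg.

**Shape 1** — `<path>` open polyline, stroke `#0000ff` → cut (S917, F1519). Machine vertices: (100.074,127.358) → (109.430,76.110) → (13.475,104.864) → (8.148,143.944) → (117.621,156.106) → (51.906,93.963). Open path.

**Shape 2** — `<polygon>` rectangle, stroke `#0000ff` → cut (S917, F1519). Machine vertices: (28.822,102.490) → (79.262,102.490) → (79.262,73.919) → (28.822,73.919) → (28.822,102.490). Closed: final G1 returns to the first vertex.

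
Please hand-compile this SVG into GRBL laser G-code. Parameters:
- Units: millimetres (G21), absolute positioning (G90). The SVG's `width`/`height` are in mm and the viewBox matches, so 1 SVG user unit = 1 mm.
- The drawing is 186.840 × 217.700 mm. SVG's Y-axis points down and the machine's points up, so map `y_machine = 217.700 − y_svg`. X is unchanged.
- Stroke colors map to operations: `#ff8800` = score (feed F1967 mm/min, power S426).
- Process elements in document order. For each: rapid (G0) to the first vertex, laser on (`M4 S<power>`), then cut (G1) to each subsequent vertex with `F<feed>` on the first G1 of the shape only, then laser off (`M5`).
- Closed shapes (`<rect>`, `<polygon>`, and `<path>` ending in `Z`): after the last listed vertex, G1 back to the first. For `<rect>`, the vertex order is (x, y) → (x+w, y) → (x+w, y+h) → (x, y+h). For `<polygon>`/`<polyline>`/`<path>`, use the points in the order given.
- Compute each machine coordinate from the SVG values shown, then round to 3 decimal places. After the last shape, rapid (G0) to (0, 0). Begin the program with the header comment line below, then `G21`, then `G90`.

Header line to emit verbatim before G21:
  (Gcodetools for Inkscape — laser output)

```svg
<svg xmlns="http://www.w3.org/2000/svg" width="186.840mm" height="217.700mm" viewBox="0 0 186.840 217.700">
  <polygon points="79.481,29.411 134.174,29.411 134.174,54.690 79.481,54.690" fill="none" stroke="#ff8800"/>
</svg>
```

1 u = 1 mm; y_m = 217.700 − y.

[1] `<polygon>` rectangle, #ff8800→score S426 F1967: (79.481,188.289) → (134.174,188.289) → (134.174,163.010) → (79.481,163.010) → (79.481,188.289) (closed)

(Gcodetools for Inkscape — laser output)
G21
G90
G0 X79.481 Y188.289
M4 S426
G1 X134.174 Y188.289 F1967
G1 X134.174 Y163.010
G1 X79.481 Y163.010
G1 X79.481 Y188.289
M5
G0 X0.000 Y0.000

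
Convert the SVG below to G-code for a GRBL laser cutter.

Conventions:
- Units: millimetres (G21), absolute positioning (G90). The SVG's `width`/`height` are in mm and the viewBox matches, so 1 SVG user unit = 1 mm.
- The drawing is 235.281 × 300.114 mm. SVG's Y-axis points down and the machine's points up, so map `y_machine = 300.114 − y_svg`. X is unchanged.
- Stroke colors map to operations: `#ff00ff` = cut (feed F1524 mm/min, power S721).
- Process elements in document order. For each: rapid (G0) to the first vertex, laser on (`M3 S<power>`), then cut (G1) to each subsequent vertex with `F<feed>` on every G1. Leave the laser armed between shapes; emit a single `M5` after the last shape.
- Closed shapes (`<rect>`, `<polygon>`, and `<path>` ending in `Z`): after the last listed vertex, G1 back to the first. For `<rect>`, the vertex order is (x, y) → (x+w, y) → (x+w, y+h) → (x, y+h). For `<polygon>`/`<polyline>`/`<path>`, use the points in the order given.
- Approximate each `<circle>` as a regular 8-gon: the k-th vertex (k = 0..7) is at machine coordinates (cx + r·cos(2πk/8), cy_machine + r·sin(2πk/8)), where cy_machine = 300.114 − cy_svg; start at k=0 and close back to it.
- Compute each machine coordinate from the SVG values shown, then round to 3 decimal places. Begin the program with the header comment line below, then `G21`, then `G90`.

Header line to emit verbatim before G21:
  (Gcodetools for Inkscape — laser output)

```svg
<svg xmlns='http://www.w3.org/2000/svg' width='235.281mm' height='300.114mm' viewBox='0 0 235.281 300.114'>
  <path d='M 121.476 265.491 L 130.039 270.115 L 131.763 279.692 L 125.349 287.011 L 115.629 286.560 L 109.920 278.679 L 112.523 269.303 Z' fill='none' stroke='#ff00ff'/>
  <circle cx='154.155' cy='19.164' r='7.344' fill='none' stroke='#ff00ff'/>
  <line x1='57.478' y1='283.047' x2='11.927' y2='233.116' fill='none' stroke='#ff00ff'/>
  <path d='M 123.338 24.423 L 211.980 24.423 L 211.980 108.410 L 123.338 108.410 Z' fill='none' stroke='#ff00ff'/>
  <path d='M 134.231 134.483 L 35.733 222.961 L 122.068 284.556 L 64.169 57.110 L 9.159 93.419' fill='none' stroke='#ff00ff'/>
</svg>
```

(Gcodetools for Inkscape — laser output)
G21
G90
G0 X121.476 Y34.623
M3 S721
G1 X130.039 Y29.999 F1524
G1 X131.763 Y20.422 F1524
G1 X125.349 Y13.103 F1524
G1 X115.629 Y13.554 F1524
G1 X109.920 Y21.435 F1524
G1 X112.523 Y30.811 F1524
G1 X121.476 Y34.623 F1524
G0 X161.499 Y280.950
M3 S721
G1 X159.348 Y286.143 F1524
G1 X154.155 Y288.294 F1524
G1 X148.962 Y286.143 F1524
G1 X146.811 Y280.950 F1524
G1 X148.962 Y275.757 F1524
G1 X154.155 Y273.606 F1524
G1 X159.348 Y275.757 F1524
G1 X161.499 Y280.950 F1524
G0 X57.478 Y17.067
M3 S721
G1 X11.927 Y66.998 F1524
G0 X123.338 Y275.691
M3 S721
G1 X211.980 Y275.691 F1524
G1 X211.980 Y191.704 F1524
G1 X123.338 Y191.704 F1524
G1 X123.338 Y275.691 F1524
G0 X134.231 Y165.631
M3 S721
G1 X35.733 Y77.153 F1524
G1 X122.068 Y15.558 F1524
G1 X64.169 Y243.004 F1524
G1 X9.159 Y206.695 F1524
M5

Since the viewBox matches the mm dimensions, user units are millimetres directly. The only transform is the Y-flip y_m = 300.114 − y_svg.

Shape 1 is a regular polygon drawn with `<path>`. Its stroke #ff00ff means cut at S721, F1524. After flipping Y the toolpath is (121.476,34.623) → (130.039,29.999) → (131.763,20.422) → (125.349,13.103) → (115.629,13.554) → (109.920,21.435) → (112.523,30.811) → (121.476,34.623), returning to the start.

Shape 2 is a circle drawn with `<circle>`. Its stroke #ff00ff means cut at S721, F1524. After flipping Y the toolpath is (161.499,280.950) → (159.348,286.143) → (154.155,288.294) → (148.962,286.143) → (146.811,280.950) → (148.962,275.757) → (154.155,273.606) → (159.348,275.757) → (161.499,280.950), returning to the start.

Shape 3 is a line segment drawn with `<line>`. Its stroke #ff00ff means cut at S721, F1524. After flipping Y the toolpath is (57.478,17.067) → (11.927,66.998).

Shape 4 is a rectangle drawn with `<path>`. Its stroke #ff00ff means cut at S721, F1524. After flipping Y the toolpath is (123.338,275.691) → (211.980,275.691) → (211.980,191.704) → (123.338,191.704) → (123.338,275.691), returning to the start.

Shape 5 is a open polyline drawn with `<path>`. Its stroke #ff00ff means cut at S721, F1524. After flipping Y the toolpath is (134.231,165.631) → (35.733,77.153) → (122.068,15.558) → (64.169,243.004) → (9.159,206.695).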